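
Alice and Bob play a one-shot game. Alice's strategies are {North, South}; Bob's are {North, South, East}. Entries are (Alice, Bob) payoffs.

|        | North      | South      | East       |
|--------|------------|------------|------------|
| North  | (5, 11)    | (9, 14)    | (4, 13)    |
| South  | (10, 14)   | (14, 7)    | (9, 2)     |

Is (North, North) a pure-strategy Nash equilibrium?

No

Holding Bob at North: Alice gets 5 from North but could get 10 by switching to South. Alice has a profitable deviation.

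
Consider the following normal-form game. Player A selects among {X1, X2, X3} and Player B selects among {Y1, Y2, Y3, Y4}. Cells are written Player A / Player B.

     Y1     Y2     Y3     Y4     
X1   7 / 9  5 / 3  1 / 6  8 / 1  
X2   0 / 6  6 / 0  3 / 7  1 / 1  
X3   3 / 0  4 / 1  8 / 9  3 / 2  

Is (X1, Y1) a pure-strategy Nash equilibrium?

Yes

Holding Player B at Y1: Player A gets 7 from X1, versus 0 from X2, 3 from X3. No profitable deviation for Player A.
Holding Player A at X1: Player B gets 9 from Y1, versus 3 from Y2, 6 from Y3, 1 from Y4. No profitable deviation for Player B either.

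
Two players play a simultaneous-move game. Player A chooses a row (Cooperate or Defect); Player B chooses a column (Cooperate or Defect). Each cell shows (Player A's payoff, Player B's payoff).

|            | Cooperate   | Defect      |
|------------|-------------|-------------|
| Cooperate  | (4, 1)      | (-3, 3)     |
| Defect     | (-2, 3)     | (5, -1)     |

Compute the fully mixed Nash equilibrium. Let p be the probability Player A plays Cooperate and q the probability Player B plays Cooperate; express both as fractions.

p = 2/3, q = 4/7

In a mixed NE each player is indifferent between their pure strategies, so the opponent's mix sets the indifference.
Player B indifferent between Cooperate and Defect: p·1 + (1−p)·3 = p·3 + (1−p)·(-1) ⟹ 3 + (-2)p = (-1) + 4p ⟹ p = 2/3.
Player A indifferent between Cooperate and Defect: q·4 + (1−q)·(-3) = q·(-2) + (1−q)·5 ⟹ (-3) + 7q = 5 + (-7)q ⟹ q = 4/7.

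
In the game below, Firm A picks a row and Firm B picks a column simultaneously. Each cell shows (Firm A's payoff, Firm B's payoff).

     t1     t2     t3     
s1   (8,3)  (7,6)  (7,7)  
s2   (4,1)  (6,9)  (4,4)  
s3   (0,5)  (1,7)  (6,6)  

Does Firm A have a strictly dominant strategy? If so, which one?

s1

A strategy is strictly dominant if it gives Firm A a strictly higher payoff than every other strategy, against every choice by the opponent.
s1 strictly dominates: vs t1: 8 > each of {4, 0}; vs t2: 7 > each of {6, 1}; vs t3: 7 > each of {4, 6}.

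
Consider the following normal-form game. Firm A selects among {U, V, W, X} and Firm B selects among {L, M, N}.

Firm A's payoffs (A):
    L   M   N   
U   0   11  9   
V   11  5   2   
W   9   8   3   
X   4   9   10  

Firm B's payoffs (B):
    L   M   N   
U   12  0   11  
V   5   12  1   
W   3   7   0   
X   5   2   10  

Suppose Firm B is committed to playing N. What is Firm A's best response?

With Firm B fixed at N, Firm A's payoffs are: U → 9, V → 2, W → 3, X → 10.
The maximum is 10, achieved by X.

X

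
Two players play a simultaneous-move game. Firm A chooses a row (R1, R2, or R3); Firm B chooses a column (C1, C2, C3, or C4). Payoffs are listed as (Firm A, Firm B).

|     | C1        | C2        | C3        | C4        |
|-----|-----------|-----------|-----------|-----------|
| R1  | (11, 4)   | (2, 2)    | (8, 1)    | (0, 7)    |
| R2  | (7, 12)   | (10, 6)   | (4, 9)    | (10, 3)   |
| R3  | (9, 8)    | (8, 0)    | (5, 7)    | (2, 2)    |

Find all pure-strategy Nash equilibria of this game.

A profile is a Nash equilibrium when each player is best-responding to the other.
Firm A's best responses — vs C1: R1 (payoff 11); vs C2: R2 (payoff 10); vs C3: R1 (payoff 8); vs C4: R2 (payoff 10).
Firm B's best responses — vs R1: C4 (payoff 7); vs R2: C1 (payoff 12); vs R3: C1 (payoff 8).
No cell has both players best-responding. For instance, Firm A's best reply to C3 is R1, but against R1 Firm B prefers C4 over C3.

No pure-strategy Nash equilibrium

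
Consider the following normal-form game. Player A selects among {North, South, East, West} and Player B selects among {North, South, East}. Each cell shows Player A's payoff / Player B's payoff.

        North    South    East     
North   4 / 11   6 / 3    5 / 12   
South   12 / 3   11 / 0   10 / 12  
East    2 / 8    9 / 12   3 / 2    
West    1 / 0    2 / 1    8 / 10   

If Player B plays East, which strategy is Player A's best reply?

With Player B fixed at East, Player A's payoffs are: North → 5, South → 10, East → 3, West → 8.
The maximum is 10, achieved by South.

South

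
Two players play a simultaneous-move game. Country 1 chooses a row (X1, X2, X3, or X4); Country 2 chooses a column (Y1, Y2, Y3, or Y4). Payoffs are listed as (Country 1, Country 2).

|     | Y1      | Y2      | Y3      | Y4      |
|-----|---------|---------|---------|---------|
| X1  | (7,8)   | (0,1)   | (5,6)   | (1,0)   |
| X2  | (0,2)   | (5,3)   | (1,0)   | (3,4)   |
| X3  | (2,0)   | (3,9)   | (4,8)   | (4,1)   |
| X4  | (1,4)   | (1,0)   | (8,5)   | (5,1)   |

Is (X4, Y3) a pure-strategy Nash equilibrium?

Holding Country 2 at Y3: Country 1 gets 8 from X4, versus 5 from X1, 1 from X2, 4 from X3. No profitable deviation for Country 1.
Holding Country 1 at X4: Country 2 gets 5 from Y3, versus 4 from Y1, 0 from Y2, 1 from Y4. No profitable deviation for Country 2 either.

Yes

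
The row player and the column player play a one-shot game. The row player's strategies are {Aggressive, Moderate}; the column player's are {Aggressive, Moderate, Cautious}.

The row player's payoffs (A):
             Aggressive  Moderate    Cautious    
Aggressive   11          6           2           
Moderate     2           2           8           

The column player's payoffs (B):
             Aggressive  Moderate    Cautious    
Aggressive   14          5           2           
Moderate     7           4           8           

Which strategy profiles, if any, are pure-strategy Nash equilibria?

Find each player's best response to every opponent strategy; NE are the intersections.
The row player's best responses — vs Aggressive: Aggressive (payoff 11); vs Moderate: Aggressive (payoff 6); vs Cautious: Moderate (payoff 8).
The column player's best responses — vs Aggressive: Aggressive (payoff 14); vs Moderate: Cautious (payoff 8).
Mutual best responses occur at (Aggressive, Aggressive) and (Moderate, Cautious); at each, neither player gains by switching.

(Aggressive, Aggressive) and (Moderate, Cautious)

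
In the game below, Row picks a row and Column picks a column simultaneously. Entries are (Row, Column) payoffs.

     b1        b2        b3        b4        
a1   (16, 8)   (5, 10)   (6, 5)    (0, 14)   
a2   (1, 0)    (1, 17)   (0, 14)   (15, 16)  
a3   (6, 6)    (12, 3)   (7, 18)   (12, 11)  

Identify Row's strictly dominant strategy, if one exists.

Check whether one of Row's strategies beats all alternatives regardless of what the opponent does.
a1 is not dominant: against b2, a3 gives 12 > 5.
a2 is not dominant: against b1, a1 gives 16 > 1.
a3 is not dominant: against b1, a1 gives 16 > 6.
No single strategy is best against every opponent action.

No strictly dominant strategy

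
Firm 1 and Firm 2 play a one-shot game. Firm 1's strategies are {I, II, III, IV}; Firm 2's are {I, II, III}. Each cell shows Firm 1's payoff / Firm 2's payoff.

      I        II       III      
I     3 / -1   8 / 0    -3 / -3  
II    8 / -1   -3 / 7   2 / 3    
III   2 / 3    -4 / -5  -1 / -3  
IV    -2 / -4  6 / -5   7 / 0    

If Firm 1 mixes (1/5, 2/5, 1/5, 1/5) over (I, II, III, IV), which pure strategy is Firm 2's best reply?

Compute Firm 2's expected payoff from each pure strategy against the given mix.
I: (1/5)·(-1) + (2/5)·(-1) + (1/5)·3 + (1/5)·(-4) = -4/5
II: (1/5)·0 + (2/5)·7 + (1/5)·(-5) + (1/5)·(-5) = 4/5
III: (1/5)·(-3) + (2/5)·3 + (1/5)·(-3) + (1/5)·0 = 0
Highest expected payoff is 4/5, from II.

II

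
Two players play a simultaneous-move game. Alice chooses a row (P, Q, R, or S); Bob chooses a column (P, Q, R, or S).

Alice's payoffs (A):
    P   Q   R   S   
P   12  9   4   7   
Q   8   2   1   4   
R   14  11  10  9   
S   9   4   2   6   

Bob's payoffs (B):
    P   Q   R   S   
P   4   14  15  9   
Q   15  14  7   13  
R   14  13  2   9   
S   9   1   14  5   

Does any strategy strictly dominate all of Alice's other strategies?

Check whether one of Alice's strategies beats all alternatives regardless of what the opponent does.
R strictly dominates: vs P: 14 > each of {12, 8, 9}; vs Q: 11 > each of {9, 2, 4}; vs R: 10 > each of {4, 1, 2}; vs S: 9 > each of {7, 4, 6}.

R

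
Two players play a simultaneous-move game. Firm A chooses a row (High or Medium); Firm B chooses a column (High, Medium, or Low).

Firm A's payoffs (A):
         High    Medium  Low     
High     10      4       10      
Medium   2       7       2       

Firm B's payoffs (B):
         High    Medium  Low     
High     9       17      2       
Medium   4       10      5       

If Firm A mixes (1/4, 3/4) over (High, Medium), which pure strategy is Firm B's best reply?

Compute Firm B's expected payoff from each pure strategy against the given mix.
High: (1/4)·9 + (3/4)·4 = 21/4
Medium: (1/4)·17 + (3/4)·10 = 47/4
Low: (1/4)·2 + (3/4)·5 = 17/4
Highest expected payoff is 47/4, from Medium.

Medium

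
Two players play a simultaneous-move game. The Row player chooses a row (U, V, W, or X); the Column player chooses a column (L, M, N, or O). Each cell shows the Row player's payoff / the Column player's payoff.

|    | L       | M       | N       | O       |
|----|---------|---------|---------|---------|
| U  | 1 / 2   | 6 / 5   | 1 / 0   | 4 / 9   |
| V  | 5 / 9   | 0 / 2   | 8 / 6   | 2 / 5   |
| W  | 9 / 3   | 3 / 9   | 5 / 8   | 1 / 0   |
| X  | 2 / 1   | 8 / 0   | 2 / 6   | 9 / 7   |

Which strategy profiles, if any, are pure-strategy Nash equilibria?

(X, O)

Find each player's best response to every opponent strategy; NE are the intersections.
The Row player's best responses — vs L: W (payoff 9); vs M: X (payoff 8); vs N: V (payoff 8); vs O: X (payoff 9).
The Column player's best responses — vs U: O (payoff 9); vs V: L (payoff 9); vs W: M (payoff 9); vs X: O (payoff 7).
The only mutual best response is (X, O); neither player gains by switching there.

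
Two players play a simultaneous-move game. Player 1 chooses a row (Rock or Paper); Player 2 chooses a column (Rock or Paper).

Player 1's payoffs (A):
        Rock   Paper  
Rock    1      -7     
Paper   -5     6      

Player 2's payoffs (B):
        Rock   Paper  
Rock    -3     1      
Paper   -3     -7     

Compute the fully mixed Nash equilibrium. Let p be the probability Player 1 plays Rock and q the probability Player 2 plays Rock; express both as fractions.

p = 1/2, q = 13/19

In a mixed NE each player is indifferent between their pure strategies, so the opponent's mix sets the indifference.
Player 2 indifferent between Rock and Paper: p·(-3) + (1−p)·(-3) = p·1 + (1−p)·(-7) ⟹ (-3) + 0p = (-7) + 8p ⟹ p = 1/2.
Player 1 indifferent between Rock and Paper: q·1 + (1−q)·(-7) = q·(-5) + (1−q)·6 ⟹ (-7) + 8q = 6 + (-11)q ⟹ q = 13/19.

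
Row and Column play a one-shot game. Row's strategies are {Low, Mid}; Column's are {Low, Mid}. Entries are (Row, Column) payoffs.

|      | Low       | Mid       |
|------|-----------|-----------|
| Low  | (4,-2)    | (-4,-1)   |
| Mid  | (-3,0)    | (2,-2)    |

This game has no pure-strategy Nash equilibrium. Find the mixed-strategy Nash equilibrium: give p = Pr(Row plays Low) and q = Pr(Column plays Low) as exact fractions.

p = 2/3, q = 6/13

In a mixed NE each player is indifferent between their pure strategies, so the opponent's mix sets the indifference.
Column indifferent between Low and Mid: p·(-2) + (1−p)·0 = p·(-1) + (1−p)·(-2) ⟹ 0 + (-2)p = (-2) + 1p ⟹ p = 2/3.
Row indifferent between Low and Mid: q·4 + (1−q)·(-4) = q·(-3) + (1−q)·2 ⟹ (-4) + 8q = 2 + (-5)q ⟹ q = 6/13.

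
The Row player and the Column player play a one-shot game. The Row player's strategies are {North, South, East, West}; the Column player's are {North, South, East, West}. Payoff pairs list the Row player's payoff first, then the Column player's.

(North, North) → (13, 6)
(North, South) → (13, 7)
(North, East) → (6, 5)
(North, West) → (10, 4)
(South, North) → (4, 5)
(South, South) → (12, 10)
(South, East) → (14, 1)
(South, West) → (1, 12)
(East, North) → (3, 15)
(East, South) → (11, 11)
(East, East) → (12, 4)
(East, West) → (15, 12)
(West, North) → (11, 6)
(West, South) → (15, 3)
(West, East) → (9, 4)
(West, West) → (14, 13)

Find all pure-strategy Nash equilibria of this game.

A profile is a Nash equilibrium when each player is best-responding to the other.
The Row player's best responses — vs North: North (payoff 13); vs South: West (payoff 15); vs East: South (payoff 14); vs West: East (payoff 15).
The Column player's best responses — vs North: South (payoff 7); vs South: West (payoff 12); vs East: North (payoff 15); vs West: West (payoff 13).
No cell has both players best-responding. For instance, the Row player's best reply to South is West, but against West the Column player prefers West over South.

None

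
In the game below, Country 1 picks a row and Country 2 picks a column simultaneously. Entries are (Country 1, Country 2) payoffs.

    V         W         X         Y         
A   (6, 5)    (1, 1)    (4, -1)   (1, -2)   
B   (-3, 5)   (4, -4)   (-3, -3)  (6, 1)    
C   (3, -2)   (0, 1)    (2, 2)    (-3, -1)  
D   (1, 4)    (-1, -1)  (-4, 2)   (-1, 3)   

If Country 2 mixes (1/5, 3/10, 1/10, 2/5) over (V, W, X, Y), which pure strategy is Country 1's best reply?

B

Country 1's best reply maximizes expected payoff against the mix.
A: (1/5)·6 + (3/10)·1 + (1/10)·4 + (2/5)·1 = 23/10
B: (1/5)·(-3) + (3/10)·4 + (1/10)·(-3) + (2/5)·6 = 27/10
C: (1/5)·3 + (3/10)·0 + (1/10)·2 + (2/5)·(-3) = -2/5
D: (1/5)·1 + (3/10)·(-1) + (1/10)·(-4) + (2/5)·(-1) = -9/10
Highest expected payoff is 27/10, from B.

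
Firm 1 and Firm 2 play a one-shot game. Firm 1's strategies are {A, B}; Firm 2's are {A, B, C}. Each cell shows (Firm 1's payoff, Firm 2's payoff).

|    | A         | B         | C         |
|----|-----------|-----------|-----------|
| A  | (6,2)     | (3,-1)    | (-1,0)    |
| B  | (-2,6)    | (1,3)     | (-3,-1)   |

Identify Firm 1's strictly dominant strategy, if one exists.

A

A strategy is strictly dominant if it gives Firm 1 a strictly higher payoff than every other strategy, against every choice by the opponent.
A strictly dominates: vs A: 6 > -2; vs B: 3 > 1; vs C: -1 > -3.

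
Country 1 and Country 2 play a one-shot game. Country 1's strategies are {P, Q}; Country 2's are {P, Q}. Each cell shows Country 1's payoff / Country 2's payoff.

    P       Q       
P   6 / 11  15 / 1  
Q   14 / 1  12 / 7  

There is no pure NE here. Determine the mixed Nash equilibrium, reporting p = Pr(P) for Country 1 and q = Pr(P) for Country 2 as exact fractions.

p = 3/8, q = 3/11

Each player's mixing probability is pinned down by making the *other* player indifferent.
Country 2 indifferent between P and Q: p·11 + (1−p)·1 = p·1 + (1−p)·7 ⟹ 1 + 10p = 7 + (-6)p ⟹ p = 3/8.
Country 1 indifferent between P and Q: q·6 + (1−q)·15 = q·14 + (1−q)·12 ⟹ 15 + (-9)q = 12 + 2q ⟹ q = 3/11.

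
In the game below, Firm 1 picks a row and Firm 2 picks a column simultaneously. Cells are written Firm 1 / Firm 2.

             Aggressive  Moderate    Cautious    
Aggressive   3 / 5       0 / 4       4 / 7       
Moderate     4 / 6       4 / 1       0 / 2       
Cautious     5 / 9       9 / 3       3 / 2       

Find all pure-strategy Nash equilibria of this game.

(Aggressive, Cautious) and (Cautious, Aggressive)

A profile is a Nash equilibrium when each player is best-responding to the other.
Firm 1's best responses — vs Aggressive: Cautious (payoff 5); vs Moderate: Cautious (payoff 9); vs Cautious: Aggressive (payoff 4).
Firm 2's best responses — vs Aggressive: Cautious (payoff 7); vs Moderate: Aggressive (payoff 6); vs Cautious: Aggressive (payoff 9).
Mutual best responses occur at (Aggressive, Cautious) and (Cautious, Aggressive); at each, neither player gains by switching.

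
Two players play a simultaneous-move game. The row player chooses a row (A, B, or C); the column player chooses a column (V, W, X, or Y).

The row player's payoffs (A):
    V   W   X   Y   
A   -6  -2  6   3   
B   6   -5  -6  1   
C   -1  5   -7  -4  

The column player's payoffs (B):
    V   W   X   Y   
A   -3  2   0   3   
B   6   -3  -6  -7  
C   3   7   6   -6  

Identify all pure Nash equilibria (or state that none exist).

A profile is a Nash equilibrium when each player is best-responding to the other.
The row player's best responses — vs V: B (payoff 6); vs W: C (payoff 5); vs X: A (payoff 6); vs Y: A (payoff 3).
The column player's best responses — vs A: Y (payoff 3); vs B: V (payoff 6); vs C: W (payoff 7).
Mutual best responses occur at (A, Y), (B, V), and (C, W); at each, neither player gains by switching.

(A, Y), (B, V), and (C, W)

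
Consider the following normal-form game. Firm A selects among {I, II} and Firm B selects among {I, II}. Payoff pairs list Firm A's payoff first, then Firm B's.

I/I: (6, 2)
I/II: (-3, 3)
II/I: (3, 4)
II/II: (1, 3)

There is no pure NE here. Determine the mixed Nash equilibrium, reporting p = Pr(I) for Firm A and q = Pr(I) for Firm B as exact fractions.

p = 1/2, q = 4/7

Each player's mixing probability is pinned down by making the *other* player indifferent.
Firm B indifferent between I and II: p·2 + (1−p)·4 = p·3 + (1−p)·3 ⟹ 4 + (-2)p = 3 + 0p ⟹ p = 1/2.
Firm A indifferent between I and II: q·6 + (1−q)·(-3) = q·3 + (1−q)·1 ⟹ (-3) + 9q = 1 + 2q ⟹ q = 4/7.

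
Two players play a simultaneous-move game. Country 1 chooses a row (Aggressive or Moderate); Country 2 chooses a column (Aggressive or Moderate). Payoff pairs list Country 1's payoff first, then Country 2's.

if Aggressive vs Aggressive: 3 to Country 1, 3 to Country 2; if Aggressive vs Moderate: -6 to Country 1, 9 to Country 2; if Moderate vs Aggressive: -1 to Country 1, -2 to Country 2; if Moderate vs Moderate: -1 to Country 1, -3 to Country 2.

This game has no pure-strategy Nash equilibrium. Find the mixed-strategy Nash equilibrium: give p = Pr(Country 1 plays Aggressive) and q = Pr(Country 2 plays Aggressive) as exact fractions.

p = 1/7, q = 5/9

Each player's mixing probability is pinned down by making the *other* player indifferent.
Country 2 indifferent between Aggressive and Moderate: p·3 + (1−p)·(-2) = p·9 + (1−p)·(-3) ⟹ (-2) + 5p = (-3) + 12p ⟹ p = 1/7.
Country 1 indifferent between Aggressive and Moderate: q·3 + (1−q)·(-6) = q·(-1) + (1−q)·(-1) ⟹ (-6) + 9q = (-1) + 0q ⟹ q = 5/9.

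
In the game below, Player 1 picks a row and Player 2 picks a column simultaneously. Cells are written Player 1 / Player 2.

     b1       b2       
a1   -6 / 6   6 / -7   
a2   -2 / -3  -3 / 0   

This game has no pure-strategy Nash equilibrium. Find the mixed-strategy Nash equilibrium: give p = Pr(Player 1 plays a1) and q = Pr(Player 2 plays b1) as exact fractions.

In a mixed NE each player is indifferent between their pure strategies, so the opponent's mix sets the indifference.
Player 2 indifferent between b1 and b2: p·6 + (1−p)·(-3) = p·(-7) + (1−p)·0 ⟹ (-3) + 9p = 0 + (-7)p ⟹ p = 3/16.
Player 1 indifferent between a1 and a2: q·(-6) + (1−q)·6 = q·(-2) + (1−q)·(-3) ⟹ 6 + (-12)q = (-3) + 1q ⟹ q = 9/13.

p = 3/16, q = 9/13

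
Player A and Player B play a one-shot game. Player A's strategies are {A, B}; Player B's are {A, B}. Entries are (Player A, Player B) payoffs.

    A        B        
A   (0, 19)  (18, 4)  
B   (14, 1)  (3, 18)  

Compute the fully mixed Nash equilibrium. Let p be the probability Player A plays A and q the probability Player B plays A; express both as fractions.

p = 17/32, q = 15/29

In a mixed NE each player is indifferent between their pure strategies, so the opponent's mix sets the indifference.
Player B indifferent between A and B: p·19 + (1−p)·1 = p·4 + (1−p)·18 ⟹ 1 + 18p = 18 + (-14)p ⟹ p = 17/32.
Player A indifferent between A and B: q·0 + (1−q)·18 = q·14 + (1−q)·3 ⟹ 18 + (-18)q = 3 + 11q ⟹ q = 15/29.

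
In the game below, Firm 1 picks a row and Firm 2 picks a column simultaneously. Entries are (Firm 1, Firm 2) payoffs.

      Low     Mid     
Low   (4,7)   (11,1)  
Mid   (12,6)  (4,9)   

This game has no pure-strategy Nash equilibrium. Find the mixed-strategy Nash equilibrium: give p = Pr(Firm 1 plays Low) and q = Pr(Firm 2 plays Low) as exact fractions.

In a mixed NE each player is indifferent between their pure strategies, so the opponent's mix sets the indifference.
Firm 2 indifferent between Low and Mid: p·7 + (1−p)·6 = p·1 + (1−p)·9 ⟹ 6 + 1p = 9 + (-8)p ⟹ p = 1/3.
Firm 1 indifferent between Low and Mid: q·4 + (1−q)·11 = q·12 + (1−q)·4 ⟹ 11 + (-7)q = 4 + 8q ⟹ q = 7/15.

p = 1/3, q = 7/15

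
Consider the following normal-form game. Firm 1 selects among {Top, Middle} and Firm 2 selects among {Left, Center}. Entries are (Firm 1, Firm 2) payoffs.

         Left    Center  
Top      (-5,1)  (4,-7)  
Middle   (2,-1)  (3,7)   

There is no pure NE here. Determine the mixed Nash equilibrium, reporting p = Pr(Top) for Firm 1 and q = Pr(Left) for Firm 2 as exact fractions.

p = 1/2, q = 1/8

Each player's mixing probability is pinned down by making the *other* player indifferent.
Firm 2 indifferent between Left and Center: p·1 + (1−p)·(-1) = p·(-7) + (1−p)·7 ⟹ (-1) + 2p = 7 + (-14)p ⟹ p = 1/2.
Firm 1 indifferent between Top and Middle: q·(-5) + (1−q)·4 = q·2 + (1−q)·3 ⟹ 4 + (-9)q = 3 + (-1)q ⟹ q = 1/8.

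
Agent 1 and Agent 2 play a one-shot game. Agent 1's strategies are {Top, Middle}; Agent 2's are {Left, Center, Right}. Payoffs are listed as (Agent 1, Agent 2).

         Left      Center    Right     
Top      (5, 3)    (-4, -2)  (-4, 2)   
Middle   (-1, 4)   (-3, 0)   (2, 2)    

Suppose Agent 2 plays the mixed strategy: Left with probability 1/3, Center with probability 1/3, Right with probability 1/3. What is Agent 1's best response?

Middle

Agent 1's best reply maximizes expected payoff against the mix.
Top: (1/3)·5 + (1/3)·(-4) + (1/3)·(-4) = -1
Middle: (1/3)·(-1) + (1/3)·(-3) + (1/3)·2 = -2/3
Highest expected payoff is -2/3, from Middle.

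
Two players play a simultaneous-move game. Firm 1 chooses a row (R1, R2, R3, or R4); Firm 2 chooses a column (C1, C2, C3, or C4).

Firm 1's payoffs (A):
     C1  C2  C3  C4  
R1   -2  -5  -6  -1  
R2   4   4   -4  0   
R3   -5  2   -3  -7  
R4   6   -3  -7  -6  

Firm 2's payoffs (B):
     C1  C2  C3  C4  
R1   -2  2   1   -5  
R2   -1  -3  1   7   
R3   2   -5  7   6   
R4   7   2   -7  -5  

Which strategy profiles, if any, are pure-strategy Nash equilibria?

Find each player's best response to every opponent strategy; NE are the intersections.
Firm 1's best responses — vs C1: R4 (payoff 6); vs C2: R2 (payoff 4); vs C3: R3 (payoff -3); vs C4: R2 (payoff 0).
Firm 2's best responses — vs R1: C2 (payoff 2); vs R2: C4 (payoff 7); vs R3: C3 (payoff 7); vs R4: C1 (payoff 7).
Mutual best responses occur at (R2, C4), (R3, C3), and (R4, C1); at each, neither player gains by switching.

(R2, C4), (R3, C3), and (R4, C1)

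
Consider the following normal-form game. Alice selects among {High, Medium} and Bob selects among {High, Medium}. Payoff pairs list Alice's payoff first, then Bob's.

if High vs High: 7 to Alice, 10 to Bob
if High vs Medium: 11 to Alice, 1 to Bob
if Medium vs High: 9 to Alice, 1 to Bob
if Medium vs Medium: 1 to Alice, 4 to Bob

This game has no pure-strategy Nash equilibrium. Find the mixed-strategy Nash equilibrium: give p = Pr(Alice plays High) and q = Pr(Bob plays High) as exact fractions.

p = 1/4, q = 5/6

In a mixed NE each player is indifferent between their pure strategies, so the opponent's mix sets the indifference.
Bob indifferent between High and Medium: p·10 + (1−p)·1 = p·1 + (1−p)·4 ⟹ 1 + 9p = 4 + (-3)p ⟹ p = 1/4.
Alice indifferent between High and Medium: q·7 + (1−q)·11 = q·9 + (1−q)·1 ⟹ 11 + (-4)q = 1 + 8q ⟹ q = 5/6.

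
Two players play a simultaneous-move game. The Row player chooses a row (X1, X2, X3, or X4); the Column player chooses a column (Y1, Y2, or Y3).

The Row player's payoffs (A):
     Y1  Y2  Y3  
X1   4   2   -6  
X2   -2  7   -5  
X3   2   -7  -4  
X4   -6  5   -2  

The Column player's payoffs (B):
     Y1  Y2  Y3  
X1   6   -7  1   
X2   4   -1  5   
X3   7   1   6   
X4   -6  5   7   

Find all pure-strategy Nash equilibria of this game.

(X1, Y1) and (X4, Y3)

A profile is a Nash equilibrium when each player is best-responding to the other.
The Row player's best responses — vs Y1: X1 (payoff 4); vs Y2: X2 (payoff 7); vs Y3: X4 (payoff -2).
The Column player's best responses — vs X1: Y1 (payoff 6); vs X2: Y3 (payoff 5); vs X3: Y1 (payoff 7); vs X4: Y3 (payoff 7).
Mutual best responses occur at (X1, Y1) and (X4, Y3); at each, neither player gains by switching.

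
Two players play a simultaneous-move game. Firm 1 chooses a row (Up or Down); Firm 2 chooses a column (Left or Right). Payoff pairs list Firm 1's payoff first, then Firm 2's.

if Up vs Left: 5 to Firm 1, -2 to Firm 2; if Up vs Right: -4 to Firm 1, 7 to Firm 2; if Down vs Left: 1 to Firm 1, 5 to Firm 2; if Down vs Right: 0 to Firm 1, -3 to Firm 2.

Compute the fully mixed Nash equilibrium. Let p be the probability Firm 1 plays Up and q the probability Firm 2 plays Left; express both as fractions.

In a mixed NE each player is indifferent between their pure strategies, so the opponent's mix sets the indifference.
Firm 2 indifferent between Left and Right: p·(-2) + (1−p)·5 = p·7 + (1−p)·(-3) ⟹ 5 + (-7)p = (-3) + 10p ⟹ p = 8/17.
Firm 1 indifferent between Up and Down: q·5 + (1−q)·(-4) = q·1 + (1−q)·0 ⟹ (-4) + 9q = 0 + 1q ⟹ q = 1/2.

p = 8/17, q = 1/2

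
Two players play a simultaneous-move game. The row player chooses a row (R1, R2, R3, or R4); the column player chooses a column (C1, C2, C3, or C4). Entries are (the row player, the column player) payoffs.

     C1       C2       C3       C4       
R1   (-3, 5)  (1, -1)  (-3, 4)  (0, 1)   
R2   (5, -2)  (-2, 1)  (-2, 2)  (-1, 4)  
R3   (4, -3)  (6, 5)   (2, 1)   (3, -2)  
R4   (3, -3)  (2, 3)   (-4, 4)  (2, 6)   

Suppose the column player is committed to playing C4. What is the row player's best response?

R3

With the column player fixed at C4, the row player's payoffs are: R1 → 0, R2 → -1, R3 → 3, R4 → 2.
The maximum is 3, achieved by R3.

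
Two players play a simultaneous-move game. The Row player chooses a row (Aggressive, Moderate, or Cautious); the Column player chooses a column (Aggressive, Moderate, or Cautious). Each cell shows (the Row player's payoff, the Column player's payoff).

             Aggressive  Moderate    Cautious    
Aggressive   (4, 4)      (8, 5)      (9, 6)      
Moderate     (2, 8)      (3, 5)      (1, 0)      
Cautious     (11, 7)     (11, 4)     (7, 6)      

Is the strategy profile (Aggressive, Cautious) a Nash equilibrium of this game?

Holding the Column player at Cautious: the Row player gets 9 from Aggressive, versus 1 from Moderate, 7 from Cautious. No profitable deviation for the Row player.
Holding the Row player at Aggressive: the Column player gets 6 from Cautious, versus 4 from Aggressive, 5 from Moderate. No profitable deviation for the Column player either.

Yes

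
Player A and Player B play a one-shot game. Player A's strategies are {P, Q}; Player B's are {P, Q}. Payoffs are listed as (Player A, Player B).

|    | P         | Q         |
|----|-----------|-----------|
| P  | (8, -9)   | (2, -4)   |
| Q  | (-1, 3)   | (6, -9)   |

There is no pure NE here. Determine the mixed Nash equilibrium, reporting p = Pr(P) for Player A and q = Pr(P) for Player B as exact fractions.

Each player's mixing probability is pinned down by making the *other* player indifferent.
Player B indifferent between P and Q: p·(-9) + (1−p)·3 = p·(-4) + (1−p)·(-9) ⟹ 3 + (-12)p = (-9) + 5p ⟹ p = 12/17.
Player A indifferent between P and Q: q·8 + (1−q)·2 = q·(-1) + (1−q)·6 ⟹ 2 + 6q = 6 + (-7)q ⟹ q = 4/13.

p = 12/17, q = 4/13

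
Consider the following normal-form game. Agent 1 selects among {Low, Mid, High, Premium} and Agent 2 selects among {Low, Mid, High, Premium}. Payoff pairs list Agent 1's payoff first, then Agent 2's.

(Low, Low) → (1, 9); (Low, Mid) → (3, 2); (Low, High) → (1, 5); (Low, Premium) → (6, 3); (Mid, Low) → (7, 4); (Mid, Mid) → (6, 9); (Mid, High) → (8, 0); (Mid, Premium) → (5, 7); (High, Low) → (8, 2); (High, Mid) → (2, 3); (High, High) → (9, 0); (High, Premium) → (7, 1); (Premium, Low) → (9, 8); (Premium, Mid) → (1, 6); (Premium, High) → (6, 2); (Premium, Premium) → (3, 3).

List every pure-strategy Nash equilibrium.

(Mid, Mid) and (Premium, Low)

Check mutual best responses: a cell is a NE iff neither player can gain by unilaterally deviating.
Agent 1's best responses — vs Low: Premium (payoff 9); vs Mid: Mid (payoff 6); vs High: High (payoff 9); vs Premium: High (payoff 7).
Agent 2's best responses — vs Low: Low (payoff 9); vs Mid: Mid (payoff 9); vs High: Mid (payoff 3); vs Premium: Low (payoff 8).
Mutual best responses occur at (Mid, Mid) and (Premium, Low); at each, neither player gains by switching.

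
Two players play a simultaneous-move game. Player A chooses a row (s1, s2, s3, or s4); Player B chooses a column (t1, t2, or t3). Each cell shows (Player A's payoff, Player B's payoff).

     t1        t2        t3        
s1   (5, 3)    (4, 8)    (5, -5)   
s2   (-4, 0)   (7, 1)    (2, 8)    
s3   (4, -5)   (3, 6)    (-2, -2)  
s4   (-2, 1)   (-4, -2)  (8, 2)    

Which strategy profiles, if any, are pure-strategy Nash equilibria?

(s4, t3)

Check mutual best responses: a cell is a NE iff neither player can gain by unilaterally deviating.
Player A's best responses — vs t1: s1 (payoff 5); vs t2: s2 (payoff 7); vs t3: s4 (payoff 8).
Player B's best responses — vs s1: t2 (payoff 8); vs s2: t3 (payoff 8); vs s3: t2 (payoff 6); vs s4: t3 (payoff 2).
The only mutual best response is (s4, t3); neither player gains by switching there.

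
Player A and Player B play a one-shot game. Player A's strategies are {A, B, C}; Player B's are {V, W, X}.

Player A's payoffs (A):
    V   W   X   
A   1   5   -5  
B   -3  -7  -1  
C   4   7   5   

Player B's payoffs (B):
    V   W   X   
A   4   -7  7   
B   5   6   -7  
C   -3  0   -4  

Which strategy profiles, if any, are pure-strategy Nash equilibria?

Check mutual best responses: a cell is a NE iff neither player can gain by unilaterally deviating.
Player A's best responses — vs V: C (payoff 4); vs W: C (payoff 7); vs X: C (payoff 5).
Player B's best responses — vs A: X (payoff 7); vs B: W (payoff 6); vs C: W (payoff 0).
The only mutual best response is (C, W); neither player gains by switching there.

(C, W)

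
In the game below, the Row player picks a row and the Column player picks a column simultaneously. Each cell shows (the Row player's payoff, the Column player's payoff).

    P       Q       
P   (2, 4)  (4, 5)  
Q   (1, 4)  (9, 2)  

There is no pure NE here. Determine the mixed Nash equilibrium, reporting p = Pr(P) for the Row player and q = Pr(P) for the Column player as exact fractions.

Each player's mixing probability is pinned down by making the *other* player indifferent.
The Column player indifferent between P and Q: p·4 + (1−p)·4 = p·5 + (1−p)·2 ⟹ 4 + 0p = 2 + 3p ⟹ p = 2/3.
The Row player indifferent between P and Q: q·2 + (1−q)·4 = q·1 + (1−q)·9 ⟹ 4 + (-2)q = 9 + (-8)q ⟹ q = 5/6.

p = 2/3, q = 5/6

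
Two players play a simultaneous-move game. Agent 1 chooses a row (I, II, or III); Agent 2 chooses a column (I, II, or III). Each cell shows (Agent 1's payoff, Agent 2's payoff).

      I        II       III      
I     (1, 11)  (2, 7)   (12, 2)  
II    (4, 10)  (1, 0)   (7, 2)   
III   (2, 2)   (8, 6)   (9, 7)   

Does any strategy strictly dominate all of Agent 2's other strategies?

No strictly dominant strategy

A strategy is strictly dominant if it gives Agent 2 a strictly higher payoff than every other strategy, against every choice by the opponent.
I is not dominant: against III, II gives 6 > 2.
II is not dominant: against I, I gives 11 > 7.
III is not dominant: against I, I gives 11 > 2.
No single strategy is best against every opponent action.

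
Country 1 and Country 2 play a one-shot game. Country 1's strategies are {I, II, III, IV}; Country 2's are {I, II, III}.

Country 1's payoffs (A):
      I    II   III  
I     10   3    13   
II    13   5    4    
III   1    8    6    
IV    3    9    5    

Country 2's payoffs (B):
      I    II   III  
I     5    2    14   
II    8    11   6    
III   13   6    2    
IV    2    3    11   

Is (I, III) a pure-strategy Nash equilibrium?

Yes

Holding Country 2 at III: Country 1 gets 13 from I, versus 4 from II, 6 from III, 5 from IV. No profitable deviation for Country 1.
Holding Country 1 at I: Country 2 gets 14 from III, versus 5 from I, 2 from II. No profitable deviation for Country 2 either.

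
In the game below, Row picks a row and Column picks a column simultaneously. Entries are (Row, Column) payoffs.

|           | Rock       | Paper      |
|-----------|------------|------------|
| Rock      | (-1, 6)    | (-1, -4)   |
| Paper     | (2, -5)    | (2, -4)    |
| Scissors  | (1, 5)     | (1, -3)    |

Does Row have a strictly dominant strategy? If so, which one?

Paper

Check whether one of Row's strategies beats all alternatives regardless of what the opponent does.
Paper strictly dominates: vs Rock: 2 > each of {-1, 1}; vs Paper: 2 > each of {-1, 1}.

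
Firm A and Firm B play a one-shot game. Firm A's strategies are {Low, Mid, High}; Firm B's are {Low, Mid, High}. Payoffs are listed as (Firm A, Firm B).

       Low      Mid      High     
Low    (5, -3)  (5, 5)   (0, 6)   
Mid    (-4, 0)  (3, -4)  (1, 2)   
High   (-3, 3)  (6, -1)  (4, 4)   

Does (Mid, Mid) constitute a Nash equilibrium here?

No

Holding Firm B at Mid: Firm A gets 3 from Mid but could get 6 by switching to High. Firm A has a profitable deviation.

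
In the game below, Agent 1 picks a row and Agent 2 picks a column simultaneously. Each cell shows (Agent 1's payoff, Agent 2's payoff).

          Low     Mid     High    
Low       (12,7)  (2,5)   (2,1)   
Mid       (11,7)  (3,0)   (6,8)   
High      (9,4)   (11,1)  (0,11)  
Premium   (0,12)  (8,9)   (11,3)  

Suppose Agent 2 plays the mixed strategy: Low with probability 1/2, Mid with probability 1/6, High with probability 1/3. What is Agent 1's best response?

Mid

Agent 1's best reply maximizes expected payoff against the mix.
Low: (1/2)·12 + (1/6)·2 + (1/3)·2 = 7
Mid: (1/2)·11 + (1/6)·3 + (1/3)·6 = 8
High: (1/2)·9 + (1/6)·11 + (1/3)·0 = 19/3
Premium: (1/2)·0 + (1/6)·8 + (1/3)·11 = 5
Highest expected payoff is 8, from Mid.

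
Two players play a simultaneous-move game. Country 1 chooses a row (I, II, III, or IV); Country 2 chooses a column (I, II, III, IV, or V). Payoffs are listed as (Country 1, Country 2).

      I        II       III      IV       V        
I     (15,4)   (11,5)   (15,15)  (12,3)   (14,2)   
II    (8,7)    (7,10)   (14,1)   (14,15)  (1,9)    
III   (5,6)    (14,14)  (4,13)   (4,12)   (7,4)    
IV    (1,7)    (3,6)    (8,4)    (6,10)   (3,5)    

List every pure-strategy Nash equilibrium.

(I, III), (II, IV), and (III, II)

A profile is a Nash equilibrium when each player is best-responding to the other.
Country 1's best responses — vs I: I (payoff 15); vs II: III (payoff 14); vs III: I (payoff 15); vs IV: II (payoff 14); vs V: I (payoff 14).
Country 2's best responses — vs I: III (payoff 15); vs II: IV (payoff 15); vs III: II (payoff 14); vs IV: IV (payoff 10).
Mutual best responses occur at (I, III), (II, IV), and (III, II); at each, neither player gains by switching.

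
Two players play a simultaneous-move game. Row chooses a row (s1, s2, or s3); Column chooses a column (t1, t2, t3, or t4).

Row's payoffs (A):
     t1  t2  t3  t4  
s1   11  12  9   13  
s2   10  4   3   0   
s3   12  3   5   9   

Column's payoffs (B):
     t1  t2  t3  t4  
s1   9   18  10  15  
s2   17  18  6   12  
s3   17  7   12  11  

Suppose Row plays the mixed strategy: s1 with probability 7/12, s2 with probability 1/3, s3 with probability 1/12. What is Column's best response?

Compute Column's expected payoff from each pure strategy against the given mix.
t1: (7/12)·9 + (1/3)·17 + (1/12)·17 = 37/3
t2: (7/12)·18 + (1/3)·18 + (1/12)·7 = 205/12
t3: (7/12)·10 + (1/3)·6 + (1/12)·12 = 53/6
t4: (7/12)·15 + (1/3)·12 + (1/12)·11 = 41/3
Highest expected payoff is 205/12, from t2.

t2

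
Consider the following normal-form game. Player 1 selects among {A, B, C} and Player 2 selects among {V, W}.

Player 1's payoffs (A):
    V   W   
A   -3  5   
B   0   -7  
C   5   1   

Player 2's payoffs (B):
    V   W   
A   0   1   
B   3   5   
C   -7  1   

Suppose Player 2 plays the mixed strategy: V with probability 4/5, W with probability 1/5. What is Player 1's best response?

C

Player 1's best reply maximizes expected payoff against the mix.
A: (4/5)·(-3) + (1/5)·5 = -7/5
B: (4/5)·0 + (1/5)·(-7) = -7/5
C: (4/5)·5 + (1/5)·1 = 21/5
Highest expected payoff is 21/5, from C.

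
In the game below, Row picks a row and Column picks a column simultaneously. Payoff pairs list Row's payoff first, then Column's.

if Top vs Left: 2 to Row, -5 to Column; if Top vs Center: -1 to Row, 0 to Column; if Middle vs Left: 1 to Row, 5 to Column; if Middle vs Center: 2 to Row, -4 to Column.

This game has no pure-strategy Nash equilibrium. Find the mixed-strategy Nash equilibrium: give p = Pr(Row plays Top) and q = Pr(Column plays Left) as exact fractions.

Each player's mixing probability is pinned down by making the *other* player indifferent.
Column indifferent between Left and Center: p·(-5) + (1−p)·5 = p·0 + (1−p)·(-4) ⟹ 5 + (-10)p = (-4) + 4p ⟹ p = 9/14.
Row indifferent between Top and Middle: q·2 + (1−q)·(-1) = q·1 + (1−q)·2 ⟹ (-1) + 3q = 2 + (-1)q ⟹ q = 3/4.

p = 9/14, q = 3/4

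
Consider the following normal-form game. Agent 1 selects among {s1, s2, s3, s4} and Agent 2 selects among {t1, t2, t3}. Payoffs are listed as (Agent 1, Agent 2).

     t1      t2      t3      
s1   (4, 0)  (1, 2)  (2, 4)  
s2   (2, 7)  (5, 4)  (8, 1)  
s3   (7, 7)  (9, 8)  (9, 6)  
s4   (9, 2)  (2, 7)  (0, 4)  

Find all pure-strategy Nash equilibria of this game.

(s3, t2)

Check mutual best responses: a cell is a NE iff neither player can gain by unilaterally deviating.
Agent 1's best responses — vs t1: s4 (payoff 9); vs t2: s3 (payoff 9); vs t3: s3 (payoff 9).
Agent 2's best responses — vs s1: t3 (payoff 4); vs s2: t1 (payoff 7); vs s3: t2 (payoff 8); vs s4: t2 (payoff 7).
The only mutual best response is (s3, t2); neither player gains by switching there.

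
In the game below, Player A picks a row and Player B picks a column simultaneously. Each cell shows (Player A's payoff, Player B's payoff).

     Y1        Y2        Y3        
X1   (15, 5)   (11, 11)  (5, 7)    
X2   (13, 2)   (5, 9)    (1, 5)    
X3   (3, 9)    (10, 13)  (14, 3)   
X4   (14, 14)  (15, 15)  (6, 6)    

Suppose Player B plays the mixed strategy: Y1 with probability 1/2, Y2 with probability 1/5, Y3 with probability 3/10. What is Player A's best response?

X4

Compute Player A's expected payoff from each pure strategy against the given mix.
X1: (1/2)·15 + (1/5)·11 + (3/10)·5 = 56/5
X2: (1/2)·13 + (1/5)·5 + (3/10)·1 = 39/5
X3: (1/2)·3 + (1/5)·10 + (3/10)·14 = 77/10
X4: (1/2)·14 + (1/5)·15 + (3/10)·6 = 59/5
Highest expected payoff is 59/5, from X4.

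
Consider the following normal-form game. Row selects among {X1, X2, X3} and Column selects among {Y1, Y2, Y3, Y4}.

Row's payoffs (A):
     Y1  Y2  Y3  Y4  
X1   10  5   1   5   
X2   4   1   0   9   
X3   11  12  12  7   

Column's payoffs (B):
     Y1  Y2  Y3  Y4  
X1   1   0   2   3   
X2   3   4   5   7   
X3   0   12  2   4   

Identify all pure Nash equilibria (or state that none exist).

(X2, Y4) and (X3, Y2)

Find each player's best response to every opponent strategy; NE are the intersections.
Row's best responses — vs Y1: X3 (payoff 11); vs Y2: X3 (payoff 12); vs Y3: X3 (payoff 12); vs Y4: X2 (payoff 9).
Column's best responses — vs X1: Y4 (payoff 3); vs X2: Y4 (payoff 7); vs X3: Y2 (payoff 12).
Mutual best responses occur at (X2, Y4) and (X3, Y2); at each, neither player gains by switching.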